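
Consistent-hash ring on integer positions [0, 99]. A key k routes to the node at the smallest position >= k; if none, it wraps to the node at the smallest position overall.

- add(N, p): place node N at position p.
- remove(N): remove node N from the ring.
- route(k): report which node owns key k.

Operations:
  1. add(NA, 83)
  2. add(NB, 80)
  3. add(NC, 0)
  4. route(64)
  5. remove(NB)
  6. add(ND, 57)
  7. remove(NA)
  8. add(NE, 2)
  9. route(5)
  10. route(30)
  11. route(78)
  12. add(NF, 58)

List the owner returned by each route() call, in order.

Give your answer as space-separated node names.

Answer: NB ND ND NC

Derivation:
Op 1: add NA@83 -> ring=[83:NA]
Op 2: add NB@80 -> ring=[80:NB,83:NA]
Op 3: add NC@0 -> ring=[0:NC,80:NB,83:NA]
Op 4: route key 64: smallest pos >= 64 is 80 -> NB
Op 5: remove NB -> ring=[0:NC,83:NA]
Op 6: add ND@57 -> ring=[0:NC,57:ND,83:NA]
Op 7: remove NA -> ring=[0:NC,57:ND]
Op 8: add NE@2 -> ring=[0:NC,2:NE,57:ND]
Op 9: route key 5: smallest pos >= 5 is 57 -> ND
Op 10: route key 30: smallest pos >= 30 is 57 -> ND
Op 11: route key 78: none >= 78, wrap to smallest pos 0 -> NC
Op 12: add NF@58 -> ring=[0:NC,2:NE,57:ND,58:NF]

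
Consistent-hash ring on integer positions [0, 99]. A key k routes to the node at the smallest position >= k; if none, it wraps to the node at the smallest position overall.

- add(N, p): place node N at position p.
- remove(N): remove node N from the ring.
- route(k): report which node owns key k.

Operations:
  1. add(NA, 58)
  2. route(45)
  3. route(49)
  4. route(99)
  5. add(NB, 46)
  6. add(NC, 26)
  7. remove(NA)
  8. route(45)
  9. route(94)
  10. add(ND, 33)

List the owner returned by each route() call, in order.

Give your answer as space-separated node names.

Op 1: add NA@58 -> ring=[58:NA]
Op 2: route key 45: smallest pos >= 45 is 58 -> NA
Op 3: route key 49: smallest pos >= 49 is 58 -> NA
Op 4: route key 99: none >= 99, wrap to smallest pos 58 -> NA
Op 5: add NB@46 -> ring=[46:NB,58:NA]
Op 6: add NC@26 -> ring=[26:NC,46:NB,58:NA]
Op 7: remove NA -> ring=[26:NC,46:NB]
Op 8: route key 45: smallest pos >= 45 is 46 -> NB
Op 9: route key 94: none >= 94, wrap to smallest pos 26 -> NC
Op 10: add ND@33 -> ring=[26:NC,33:ND,46:NB]

Answer: NA NA NA NB NC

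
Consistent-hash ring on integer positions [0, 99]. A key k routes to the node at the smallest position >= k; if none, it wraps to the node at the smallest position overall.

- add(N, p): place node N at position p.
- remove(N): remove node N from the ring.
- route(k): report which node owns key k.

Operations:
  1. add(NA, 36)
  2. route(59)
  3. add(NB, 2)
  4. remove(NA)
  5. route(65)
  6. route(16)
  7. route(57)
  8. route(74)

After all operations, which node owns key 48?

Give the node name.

Answer: NB

Derivation:
Op 1: add NA@36 -> ring=[36:NA]
Op 2: route key 59: none >= 59, wrap to smallest pos 36 -> NA
Op 3: add NB@2 -> ring=[2:NB,36:NA]
Op 4: remove NA -> ring=[2:NB]
Op 5: route key 65: none >= 65, wrap to smallest pos 2 -> NB
Op 6: route key 16: none >= 16, wrap to smallest pos 2 -> NB
Op 7: route key 57: none >= 57, wrap to smallest pos 2 -> NB
Op 8: route key 74: none >= 74, wrap to smallest pos 2 -> NB
Final route key 48: none >= 48, wrap to smallest pos 2 -> NB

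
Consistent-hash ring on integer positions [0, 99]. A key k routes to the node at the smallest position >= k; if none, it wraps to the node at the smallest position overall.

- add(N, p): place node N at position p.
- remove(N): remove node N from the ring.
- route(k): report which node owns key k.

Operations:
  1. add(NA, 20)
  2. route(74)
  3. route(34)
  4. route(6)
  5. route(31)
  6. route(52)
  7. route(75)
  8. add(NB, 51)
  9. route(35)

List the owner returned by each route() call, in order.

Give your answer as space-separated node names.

Op 1: add NA@20 -> ring=[20:NA]
Op 2: route key 74: none >= 74, wrap to smallest pos 20 -> NA
Op 3: route key 34: none >= 34, wrap to smallest pos 20 -> NA
Op 4: route key 6: smallest pos >= 6 is 20 -> NA
Op 5: route key 31: none >= 31, wrap to smallest pos 20 -> NA
Op 6: route key 52: none >= 52, wrap to smallest pos 20 -> NA
Op 7: route key 75: none >= 75, wrap to smallest pos 20 -> NA
Op 8: add NB@51 -> ring=[20:NA,51:NB]
Op 9: route key 35: smallest pos >= 35 is 51 -> NB

Answer: NA NA NA NA NA NA NB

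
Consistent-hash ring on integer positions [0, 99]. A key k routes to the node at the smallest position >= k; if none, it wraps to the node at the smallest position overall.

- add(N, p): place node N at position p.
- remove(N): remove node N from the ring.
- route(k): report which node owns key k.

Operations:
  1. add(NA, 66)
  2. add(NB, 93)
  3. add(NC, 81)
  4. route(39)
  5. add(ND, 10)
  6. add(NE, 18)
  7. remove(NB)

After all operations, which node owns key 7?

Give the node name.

Answer: ND

Derivation:
Op 1: add NA@66 -> ring=[66:NA]
Op 2: add NB@93 -> ring=[66:NA,93:NB]
Op 3: add NC@81 -> ring=[66:NA,81:NC,93:NB]
Op 4: route key 39: smallest pos >= 39 is 66 -> NA
Op 5: add ND@10 -> ring=[10:ND,66:NA,81:NC,93:NB]
Op 6: add NE@18 -> ring=[10:ND,18:NE,66:NA,81:NC,93:NB]
Op 7: remove NB -> ring=[10:ND,18:NE,66:NA,81:NC]
Final route key 7: smallest pos >= 7 is 10 -> ND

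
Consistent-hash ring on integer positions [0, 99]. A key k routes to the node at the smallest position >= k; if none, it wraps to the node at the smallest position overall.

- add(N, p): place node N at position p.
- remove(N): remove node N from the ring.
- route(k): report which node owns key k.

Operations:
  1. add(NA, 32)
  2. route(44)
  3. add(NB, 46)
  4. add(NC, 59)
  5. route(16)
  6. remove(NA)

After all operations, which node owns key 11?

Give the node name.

Answer: NB

Derivation:
Op 1: add NA@32 -> ring=[32:NA]
Op 2: route key 44: none >= 44, wrap to smallest pos 32 -> NA
Op 3: add NB@46 -> ring=[32:NA,46:NB]
Op 4: add NC@59 -> ring=[32:NA,46:NB,59:NC]
Op 5: route key 16: smallest pos >= 16 is 32 -> NA
Op 6: remove NA -> ring=[46:NB,59:NC]
Final route key 11: smallest pos >= 11 is 46 -> NB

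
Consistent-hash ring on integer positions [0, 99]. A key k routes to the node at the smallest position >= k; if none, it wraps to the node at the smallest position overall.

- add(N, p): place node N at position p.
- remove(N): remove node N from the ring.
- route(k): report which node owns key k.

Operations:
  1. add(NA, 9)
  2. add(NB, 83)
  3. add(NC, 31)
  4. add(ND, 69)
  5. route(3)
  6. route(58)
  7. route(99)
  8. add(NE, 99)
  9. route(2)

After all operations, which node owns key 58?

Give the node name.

Answer: ND

Derivation:
Op 1: add NA@9 -> ring=[9:NA]
Op 2: add NB@83 -> ring=[9:NA,83:NB]
Op 3: add NC@31 -> ring=[9:NA,31:NC,83:NB]
Op 4: add ND@69 -> ring=[9:NA,31:NC,69:ND,83:NB]
Op 5: route key 3: smallest pos >= 3 is 9 -> NA
Op 6: route key 58: smallest pos >= 58 is 69 -> ND
Op 7: route key 99: none >= 99, wrap to smallest pos 9 -> NA
Op 8: add NE@99 -> ring=[9:NA,31:NC,69:ND,83:NB,99:NE]
Op 9: route key 2: smallest pos >= 2 is 9 -> NA
Final route key 58: smallest pos >= 58 is 69 -> ND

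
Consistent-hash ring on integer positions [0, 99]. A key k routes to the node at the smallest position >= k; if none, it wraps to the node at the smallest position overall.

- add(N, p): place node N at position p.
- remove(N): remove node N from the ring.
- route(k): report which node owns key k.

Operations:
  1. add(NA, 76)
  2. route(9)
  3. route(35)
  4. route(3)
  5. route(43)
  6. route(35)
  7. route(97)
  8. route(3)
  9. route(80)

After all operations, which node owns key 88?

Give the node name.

Answer: NA

Derivation:
Op 1: add NA@76 -> ring=[76:NA]
Op 2: route key 9: smallest pos >= 9 is 76 -> NA
Op 3: route key 35: smallest pos >= 35 is 76 -> NA
Op 4: route key 3: smallest pos >= 3 is 76 -> NA
Op 5: route key 43: smallest pos >= 43 is 76 -> NA
Op 6: route key 35: smallest pos >= 35 is 76 -> NA
Op 7: route key 97: none >= 97, wrap to smallest pos 76 -> NA
Op 8: route key 3: smallest pos >= 3 is 76 -> NA
Op 9: route key 80: none >= 80, wrap to smallest pos 76 -> NA
Final route key 88: none >= 88, wrap to smallest pos 76 -> NA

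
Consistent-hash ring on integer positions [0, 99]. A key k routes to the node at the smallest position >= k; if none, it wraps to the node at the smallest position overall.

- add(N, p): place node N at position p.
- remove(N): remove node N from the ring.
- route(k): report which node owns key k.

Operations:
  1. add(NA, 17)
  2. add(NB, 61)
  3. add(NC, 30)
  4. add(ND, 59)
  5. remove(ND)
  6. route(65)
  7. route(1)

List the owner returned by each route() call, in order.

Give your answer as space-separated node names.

Op 1: add NA@17 -> ring=[17:NA]
Op 2: add NB@61 -> ring=[17:NA,61:NB]
Op 3: add NC@30 -> ring=[17:NA,30:NC,61:NB]
Op 4: add ND@59 -> ring=[17:NA,30:NC,59:ND,61:NB]
Op 5: remove ND -> ring=[17:NA,30:NC,61:NB]
Op 6: route key 65: none >= 65, wrap to smallest pos 17 -> NA
Op 7: route key 1: smallest pos >= 1 is 17 -> NA

Answer: NA NA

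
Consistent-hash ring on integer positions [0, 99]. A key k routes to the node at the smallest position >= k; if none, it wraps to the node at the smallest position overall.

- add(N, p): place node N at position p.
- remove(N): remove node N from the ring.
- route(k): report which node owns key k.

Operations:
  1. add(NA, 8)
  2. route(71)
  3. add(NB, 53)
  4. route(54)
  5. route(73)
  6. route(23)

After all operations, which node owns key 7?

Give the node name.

Answer: NA

Derivation:
Op 1: add NA@8 -> ring=[8:NA]
Op 2: route key 71: none >= 71, wrap to smallest pos 8 -> NA
Op 3: add NB@53 -> ring=[8:NA,53:NB]
Op 4: route key 54: none >= 54, wrap to smallest pos 8 -> NA
Op 5: route key 73: none >= 73, wrap to smallest pos 8 -> NA
Op 6: route key 23: smallest pos >= 23 is 53 -> NB
Final route key 7: smallest pos >= 7 is 8 -> NA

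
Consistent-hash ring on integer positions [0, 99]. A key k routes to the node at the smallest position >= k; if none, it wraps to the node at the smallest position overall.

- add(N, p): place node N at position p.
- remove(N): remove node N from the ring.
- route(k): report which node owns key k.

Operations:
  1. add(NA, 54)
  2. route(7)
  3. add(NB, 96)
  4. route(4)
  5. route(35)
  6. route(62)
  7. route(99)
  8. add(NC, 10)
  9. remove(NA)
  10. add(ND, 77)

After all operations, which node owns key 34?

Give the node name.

Op 1: add NA@54 -> ring=[54:NA]
Op 2: route key 7: smallest pos >= 7 is 54 -> NA
Op 3: add NB@96 -> ring=[54:NA,96:NB]
Op 4: route key 4: smallest pos >= 4 is 54 -> NA
Op 5: route key 35: smallest pos >= 35 is 54 -> NA
Op 6: route key 62: smallest pos >= 62 is 96 -> NB
Op 7: route key 99: none >= 99, wrap to smallest pos 54 -> NA
Op 8: add NC@10 -> ring=[10:NC,54:NA,96:NB]
Op 9: remove NA -> ring=[10:NC,96:NB]
Op 10: add ND@77 -> ring=[10:NC,77:ND,96:NB]
Final route key 34: smallest pos >= 34 is 77 -> ND

Answer: ND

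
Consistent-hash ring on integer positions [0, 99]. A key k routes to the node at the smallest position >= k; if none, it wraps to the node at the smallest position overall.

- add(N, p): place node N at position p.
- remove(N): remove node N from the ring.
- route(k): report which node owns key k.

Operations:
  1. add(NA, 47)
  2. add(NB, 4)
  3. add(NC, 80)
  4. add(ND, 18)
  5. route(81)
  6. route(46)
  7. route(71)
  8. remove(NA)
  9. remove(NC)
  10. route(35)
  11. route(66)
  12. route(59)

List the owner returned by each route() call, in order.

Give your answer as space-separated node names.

Op 1: add NA@47 -> ring=[47:NA]
Op 2: add NB@4 -> ring=[4:NB,47:NA]
Op 3: add NC@80 -> ring=[4:NB,47:NA,80:NC]
Op 4: add ND@18 -> ring=[4:NB,18:ND,47:NA,80:NC]
Op 5: route key 81: none >= 81, wrap to smallest pos 4 -> NB
Op 6: route key 46: smallest pos >= 46 is 47 -> NA
Op 7: route key 71: smallest pos >= 71 is 80 -> NC
Op 8: remove NA -> ring=[4:NB,18:ND,80:NC]
Op 9: remove NC -> ring=[4:NB,18:ND]
Op 10: route key 35: none >= 35, wrap to smallest pos 4 -> NB
Op 11: route key 66: none >= 66, wrap to smallest pos 4 -> NB
Op 12: route key 59: none >= 59, wrap to smallest pos 4 -> NB

Answer: NB NA NC NB NB NB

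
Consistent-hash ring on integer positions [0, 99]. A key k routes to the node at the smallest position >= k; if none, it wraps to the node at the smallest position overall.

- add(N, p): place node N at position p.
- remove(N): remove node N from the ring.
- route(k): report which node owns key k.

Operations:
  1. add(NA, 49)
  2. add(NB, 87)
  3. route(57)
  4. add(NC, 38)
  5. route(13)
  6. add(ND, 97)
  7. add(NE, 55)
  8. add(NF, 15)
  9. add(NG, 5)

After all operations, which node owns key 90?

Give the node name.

Op 1: add NA@49 -> ring=[49:NA]
Op 2: add NB@87 -> ring=[49:NA,87:NB]
Op 3: route key 57: smallest pos >= 57 is 87 -> NB
Op 4: add NC@38 -> ring=[38:NC,49:NA,87:NB]
Op 5: route key 13: smallest pos >= 13 is 38 -> NC
Op 6: add ND@97 -> ring=[38:NC,49:NA,87:NB,97:ND]
Op 7: add NE@55 -> ring=[38:NC,49:NA,55:NE,87:NB,97:ND]
Op 8: add NF@15 -> ring=[15:NF,38:NC,49:NA,55:NE,87:NB,97:ND]
Op 9: add NG@5 -> ring=[5:NG,15:NF,38:NC,49:NA,55:NE,87:NB,97:ND]
Final route key 90: smallest pos >= 90 is 97 -> ND

Answer: ND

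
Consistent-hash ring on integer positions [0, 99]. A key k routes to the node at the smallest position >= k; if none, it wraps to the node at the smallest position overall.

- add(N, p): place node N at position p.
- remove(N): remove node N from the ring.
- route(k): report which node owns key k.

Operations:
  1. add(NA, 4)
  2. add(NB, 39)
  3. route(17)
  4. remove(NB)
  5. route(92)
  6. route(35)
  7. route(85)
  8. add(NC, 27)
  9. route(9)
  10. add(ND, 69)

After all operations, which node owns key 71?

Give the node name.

Answer: NA

Derivation:
Op 1: add NA@4 -> ring=[4:NA]
Op 2: add NB@39 -> ring=[4:NA,39:NB]
Op 3: route key 17: smallest pos >= 17 is 39 -> NB
Op 4: remove NB -> ring=[4:NA]
Op 5: route key 92: none >= 92, wrap to smallest pos 4 -> NA
Op 6: route key 35: none >= 35, wrap to smallest pos 4 -> NA
Op 7: route key 85: none >= 85, wrap to smallest pos 4 -> NA
Op 8: add NC@27 -> ring=[4:NA,27:NC]
Op 9: route key 9: smallest pos >= 9 is 27 -> NC
Op 10: add ND@69 -> ring=[4:NA,27:NC,69:ND]
Final route key 71: none >= 71, wrap to smallest pos 4 -> NA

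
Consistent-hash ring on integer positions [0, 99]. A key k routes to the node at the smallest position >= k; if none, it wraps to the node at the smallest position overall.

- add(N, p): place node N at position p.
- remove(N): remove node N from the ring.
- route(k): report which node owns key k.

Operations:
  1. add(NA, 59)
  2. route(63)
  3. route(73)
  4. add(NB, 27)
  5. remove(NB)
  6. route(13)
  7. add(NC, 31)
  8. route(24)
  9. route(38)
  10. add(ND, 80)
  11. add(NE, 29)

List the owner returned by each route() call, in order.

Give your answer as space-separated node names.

Op 1: add NA@59 -> ring=[59:NA]
Op 2: route key 63: none >= 63, wrap to smallest pos 59 -> NA
Op 3: route key 73: none >= 73, wrap to smallest pos 59 -> NA
Op 4: add NB@27 -> ring=[27:NB,59:NA]
Op 5: remove NB -> ring=[59:NA]
Op 6: route key 13: smallest pos >= 13 is 59 -> NA
Op 7: add NC@31 -> ring=[31:NC,59:NA]
Op 8: route key 24: smallest pos >= 24 is 31 -> NC
Op 9: route key 38: smallest pos >= 38 is 59 -> NA
Op 10: add ND@80 -> ring=[31:NC,59:NA,80:ND]
Op 11: add NE@29 -> ring=[29:NE,31:NC,59:NA,80:ND]

Answer: NA NA NA NC NA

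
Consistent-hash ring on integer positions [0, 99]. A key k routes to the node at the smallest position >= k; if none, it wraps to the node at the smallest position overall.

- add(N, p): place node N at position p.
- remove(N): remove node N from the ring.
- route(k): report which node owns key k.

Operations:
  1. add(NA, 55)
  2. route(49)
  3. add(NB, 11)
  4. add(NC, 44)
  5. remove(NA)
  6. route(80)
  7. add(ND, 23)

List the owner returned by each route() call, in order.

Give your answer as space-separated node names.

Op 1: add NA@55 -> ring=[55:NA]
Op 2: route key 49: smallest pos >= 49 is 55 -> NA
Op 3: add NB@11 -> ring=[11:NB,55:NA]
Op 4: add NC@44 -> ring=[11:NB,44:NC,55:NA]
Op 5: remove NA -> ring=[11:NB,44:NC]
Op 6: route key 80: none >= 80, wrap to smallest pos 11 -> NB
Op 7: add ND@23 -> ring=[11:NB,23:ND,44:NC]

Answer: NA NB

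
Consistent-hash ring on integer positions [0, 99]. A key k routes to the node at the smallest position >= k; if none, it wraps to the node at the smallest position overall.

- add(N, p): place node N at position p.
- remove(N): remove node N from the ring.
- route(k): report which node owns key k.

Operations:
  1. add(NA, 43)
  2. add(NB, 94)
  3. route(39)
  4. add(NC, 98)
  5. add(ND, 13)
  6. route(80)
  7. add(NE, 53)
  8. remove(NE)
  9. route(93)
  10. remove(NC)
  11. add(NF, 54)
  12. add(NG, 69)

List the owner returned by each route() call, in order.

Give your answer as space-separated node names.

Op 1: add NA@43 -> ring=[43:NA]
Op 2: add NB@94 -> ring=[43:NA,94:NB]
Op 3: route key 39: smallest pos >= 39 is 43 -> NA
Op 4: add NC@98 -> ring=[43:NA,94:NB,98:NC]
Op 5: add ND@13 -> ring=[13:ND,43:NA,94:NB,98:NC]
Op 6: route key 80: smallest pos >= 80 is 94 -> NB
Op 7: add NE@53 -> ring=[13:ND,43:NA,53:NE,94:NB,98:NC]
Op 8: remove NE -> ring=[13:ND,43:NA,94:NB,98:NC]
Op 9: route key 93: smallest pos >= 93 is 94 -> NB
Op 10: remove NC -> ring=[13:ND,43:NA,94:NB]
Op 11: add NF@54 -> ring=[13:ND,43:NA,54:NF,94:NB]
Op 12: add NG@69 -> ring=[13:ND,43:NA,54:NF,69:NG,94:NB]

Answer: NA NB NB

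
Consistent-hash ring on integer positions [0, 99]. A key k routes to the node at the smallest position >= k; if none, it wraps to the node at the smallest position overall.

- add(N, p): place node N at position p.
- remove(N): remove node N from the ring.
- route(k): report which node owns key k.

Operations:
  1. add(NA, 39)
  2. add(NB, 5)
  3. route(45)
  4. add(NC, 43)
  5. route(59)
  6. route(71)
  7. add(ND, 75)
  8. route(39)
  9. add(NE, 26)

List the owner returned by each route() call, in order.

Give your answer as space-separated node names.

Op 1: add NA@39 -> ring=[39:NA]
Op 2: add NB@5 -> ring=[5:NB,39:NA]
Op 3: route key 45: none >= 45, wrap to smallest pos 5 -> NB
Op 4: add NC@43 -> ring=[5:NB,39:NA,43:NC]
Op 5: route key 59: none >= 59, wrap to smallest pos 5 -> NB
Op 6: route key 71: none >= 71, wrap to smallest pos 5 -> NB
Op 7: add ND@75 -> ring=[5:NB,39:NA,43:NC,75:ND]
Op 8: route key 39: smallest pos >= 39 is 39 -> NA
Op 9: add NE@26 -> ring=[5:NB,26:NE,39:NA,43:NC,75:ND]

Answer: NB NB NB NA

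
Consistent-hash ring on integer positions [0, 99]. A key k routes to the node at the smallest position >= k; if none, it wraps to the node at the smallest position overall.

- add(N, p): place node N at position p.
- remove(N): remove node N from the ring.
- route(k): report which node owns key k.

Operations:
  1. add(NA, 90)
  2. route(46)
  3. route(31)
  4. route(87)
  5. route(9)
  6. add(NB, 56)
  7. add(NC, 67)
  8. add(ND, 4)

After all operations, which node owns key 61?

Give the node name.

Op 1: add NA@90 -> ring=[90:NA]
Op 2: route key 46: smallest pos >= 46 is 90 -> NA
Op 3: route key 31: smallest pos >= 31 is 90 -> NA
Op 4: route key 87: smallest pos >= 87 is 90 -> NA
Op 5: route key 9: smallest pos >= 9 is 90 -> NA
Op 6: add NB@56 -> ring=[56:NB,90:NA]
Op 7: add NC@67 -> ring=[56:NB,67:NC,90:NA]
Op 8: add ND@4 -> ring=[4:ND,56:NB,67:NC,90:NA]
Final route key 61: smallest pos >= 61 is 67 -> NC

Answer: NC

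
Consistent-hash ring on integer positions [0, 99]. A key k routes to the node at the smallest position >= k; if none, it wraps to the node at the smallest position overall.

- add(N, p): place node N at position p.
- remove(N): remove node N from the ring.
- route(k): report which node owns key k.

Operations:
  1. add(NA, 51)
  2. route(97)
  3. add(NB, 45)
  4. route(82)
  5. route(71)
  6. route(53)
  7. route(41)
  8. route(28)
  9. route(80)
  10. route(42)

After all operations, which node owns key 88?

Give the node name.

Op 1: add NA@51 -> ring=[51:NA]
Op 2: route key 97: none >= 97, wrap to smallest pos 51 -> NA
Op 3: add NB@45 -> ring=[45:NB,51:NA]
Op 4: route key 82: none >= 82, wrap to smallest pos 45 -> NB
Op 5: route key 71: none >= 71, wrap to smallest pos 45 -> NB
Op 6: route key 53: none >= 53, wrap to smallest pos 45 -> NB
Op 7: route key 41: smallest pos >= 41 is 45 -> NB
Op 8: route key 28: smallest pos >= 28 is 45 -> NB
Op 9: route key 80: none >= 80, wrap to smallest pos 45 -> NB
Op 10: route key 42: smallest pos >= 42 is 45 -> NB
Final route key 88: none >= 88, wrap to smallest pos 45 -> NB

Answer: NB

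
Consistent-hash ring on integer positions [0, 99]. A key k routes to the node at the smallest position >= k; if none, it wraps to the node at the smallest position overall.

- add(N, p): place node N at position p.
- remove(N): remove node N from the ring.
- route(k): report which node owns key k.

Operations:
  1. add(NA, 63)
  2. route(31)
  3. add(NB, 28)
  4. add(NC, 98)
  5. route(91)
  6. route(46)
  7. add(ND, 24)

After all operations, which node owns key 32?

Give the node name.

Op 1: add NA@63 -> ring=[63:NA]
Op 2: route key 31: smallest pos >= 31 is 63 -> NA
Op 3: add NB@28 -> ring=[28:NB,63:NA]
Op 4: add NC@98 -> ring=[28:NB,63:NA,98:NC]
Op 5: route key 91: smallest pos >= 91 is 98 -> NC
Op 6: route key 46: smallest pos >= 46 is 63 -> NA
Op 7: add ND@24 -> ring=[24:ND,28:NB,63:NA,98:NC]
Final route key 32: smallest pos >= 32 is 63 -> NA

Answer: NA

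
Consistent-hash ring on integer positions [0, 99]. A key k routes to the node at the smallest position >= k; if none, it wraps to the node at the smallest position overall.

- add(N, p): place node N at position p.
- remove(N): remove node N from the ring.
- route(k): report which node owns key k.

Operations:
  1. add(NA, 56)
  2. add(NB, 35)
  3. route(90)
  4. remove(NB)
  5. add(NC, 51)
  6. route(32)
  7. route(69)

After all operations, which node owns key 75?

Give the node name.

Op 1: add NA@56 -> ring=[56:NA]
Op 2: add NB@35 -> ring=[35:NB,56:NA]
Op 3: route key 90: none >= 90, wrap to smallest pos 35 -> NB
Op 4: remove NB -> ring=[56:NA]
Op 5: add NC@51 -> ring=[51:NC,56:NA]
Op 6: route key 32: smallest pos >= 32 is 51 -> NC
Op 7: route key 69: none >= 69, wrap to smallest pos 51 -> NC
Final route key 75: none >= 75, wrap to smallest pos 51 -> NC

Answer: NC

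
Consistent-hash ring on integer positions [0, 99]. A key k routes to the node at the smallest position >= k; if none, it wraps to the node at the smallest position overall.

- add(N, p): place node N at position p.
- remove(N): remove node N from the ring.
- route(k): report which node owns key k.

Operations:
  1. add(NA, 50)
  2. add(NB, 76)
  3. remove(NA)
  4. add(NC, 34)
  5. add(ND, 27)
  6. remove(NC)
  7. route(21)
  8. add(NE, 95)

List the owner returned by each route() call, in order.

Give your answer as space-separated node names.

Op 1: add NA@50 -> ring=[50:NA]
Op 2: add NB@76 -> ring=[50:NA,76:NB]
Op 3: remove NA -> ring=[76:NB]
Op 4: add NC@34 -> ring=[34:NC,76:NB]
Op 5: add ND@27 -> ring=[27:ND,34:NC,76:NB]
Op 6: remove NC -> ring=[27:ND,76:NB]
Op 7: route key 21: smallest pos >= 21 is 27 -> ND
Op 8: add NE@95 -> ring=[27:ND,76:NB,95:NE]

Answer: ND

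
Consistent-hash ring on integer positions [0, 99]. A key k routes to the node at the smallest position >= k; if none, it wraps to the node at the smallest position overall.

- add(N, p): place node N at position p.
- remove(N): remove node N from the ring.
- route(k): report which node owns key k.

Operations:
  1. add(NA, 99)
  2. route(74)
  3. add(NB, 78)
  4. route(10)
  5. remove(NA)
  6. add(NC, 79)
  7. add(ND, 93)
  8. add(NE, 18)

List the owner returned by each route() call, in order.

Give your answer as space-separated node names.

Op 1: add NA@99 -> ring=[99:NA]
Op 2: route key 74: smallest pos >= 74 is 99 -> NA
Op 3: add NB@78 -> ring=[78:NB,99:NA]
Op 4: route key 10: smallest pos >= 10 is 78 -> NB
Op 5: remove NA -> ring=[78:NB]
Op 6: add NC@79 -> ring=[78:NB,79:NC]
Op 7: add ND@93 -> ring=[78:NB,79:NC,93:ND]
Op 8: add NE@18 -> ring=[18:NE,78:NB,79:NC,93:ND]

Answer: NA NB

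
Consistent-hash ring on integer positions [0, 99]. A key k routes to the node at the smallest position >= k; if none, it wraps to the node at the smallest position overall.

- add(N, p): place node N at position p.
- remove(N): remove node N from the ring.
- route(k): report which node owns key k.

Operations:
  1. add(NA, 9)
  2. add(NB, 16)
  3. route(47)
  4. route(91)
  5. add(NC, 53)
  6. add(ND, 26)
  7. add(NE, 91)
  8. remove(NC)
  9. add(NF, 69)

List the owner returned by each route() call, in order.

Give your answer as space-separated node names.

Answer: NA NA

Derivation:
Op 1: add NA@9 -> ring=[9:NA]
Op 2: add NB@16 -> ring=[9:NA,16:NB]
Op 3: route key 47: none >= 47, wrap to smallest pos 9 -> NA
Op 4: route key 91: none >= 91, wrap to smallest pos 9 -> NA
Op 5: add NC@53 -> ring=[9:NA,16:NB,53:NC]
Op 6: add ND@26 -> ring=[9:NA,16:NB,26:ND,53:NC]
Op 7: add NE@91 -> ring=[9:NA,16:NB,26:ND,53:NC,91:NE]
Op 8: remove NC -> ring=[9:NA,16:NB,26:ND,91:NE]
Op 9: add NF@69 -> ring=[9:NA,16:NB,26:ND,69:NF,91:NE]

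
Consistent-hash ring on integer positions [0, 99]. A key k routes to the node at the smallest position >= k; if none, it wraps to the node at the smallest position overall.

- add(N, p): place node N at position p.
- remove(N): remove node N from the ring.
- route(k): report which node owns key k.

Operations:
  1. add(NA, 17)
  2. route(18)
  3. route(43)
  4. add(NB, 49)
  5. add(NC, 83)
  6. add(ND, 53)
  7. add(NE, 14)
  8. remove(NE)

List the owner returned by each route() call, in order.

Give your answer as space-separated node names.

Op 1: add NA@17 -> ring=[17:NA]
Op 2: route key 18: none >= 18, wrap to smallest pos 17 -> NA
Op 3: route key 43: none >= 43, wrap to smallest pos 17 -> NA
Op 4: add NB@49 -> ring=[17:NA,49:NB]
Op 5: add NC@83 -> ring=[17:NA,49:NB,83:NC]
Op 6: add ND@53 -> ring=[17:NA,49:NB,53:ND,83:NC]
Op 7: add NE@14 -> ring=[14:NE,17:NA,49:NB,53:ND,83:NC]
Op 8: remove NE -> ring=[17:NA,49:NB,53:ND,83:NC]

Answer: NA NA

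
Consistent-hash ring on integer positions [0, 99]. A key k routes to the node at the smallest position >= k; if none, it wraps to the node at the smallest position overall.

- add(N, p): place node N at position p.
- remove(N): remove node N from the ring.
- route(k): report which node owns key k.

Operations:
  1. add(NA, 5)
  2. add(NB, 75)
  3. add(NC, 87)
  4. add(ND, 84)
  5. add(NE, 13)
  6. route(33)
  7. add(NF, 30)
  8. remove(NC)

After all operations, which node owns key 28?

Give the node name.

Answer: NF

Derivation:
Op 1: add NA@5 -> ring=[5:NA]
Op 2: add NB@75 -> ring=[5:NA,75:NB]
Op 3: add NC@87 -> ring=[5:NA,75:NB,87:NC]
Op 4: add ND@84 -> ring=[5:NA,75:NB,84:ND,87:NC]
Op 5: add NE@13 -> ring=[5:NA,13:NE,75:NB,84:ND,87:NC]
Op 6: route key 33: smallest pos >= 33 is 75 -> NB
Op 7: add NF@30 -> ring=[5:NA,13:NE,30:NF,75:NB,84:ND,87:NC]
Op 8: remove NC -> ring=[5:NA,13:NE,30:NF,75:NB,84:ND]
Final route key 28: smallest pos >= 28 is 30 -> NF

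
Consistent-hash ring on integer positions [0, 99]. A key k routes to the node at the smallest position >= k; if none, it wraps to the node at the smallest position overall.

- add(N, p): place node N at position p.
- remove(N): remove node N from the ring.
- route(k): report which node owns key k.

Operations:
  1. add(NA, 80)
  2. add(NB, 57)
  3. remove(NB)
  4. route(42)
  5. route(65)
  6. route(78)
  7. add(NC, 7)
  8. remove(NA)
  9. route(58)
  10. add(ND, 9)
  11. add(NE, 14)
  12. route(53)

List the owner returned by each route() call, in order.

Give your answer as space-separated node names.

Op 1: add NA@80 -> ring=[80:NA]
Op 2: add NB@57 -> ring=[57:NB,80:NA]
Op 3: remove NB -> ring=[80:NA]
Op 4: route key 42: smallest pos >= 42 is 80 -> NA
Op 5: route key 65: smallest pos >= 65 is 80 -> NA
Op 6: route key 78: smallest pos >= 78 is 80 -> NA
Op 7: add NC@7 -> ring=[7:NC,80:NA]
Op 8: remove NA -> ring=[7:NC]
Op 9: route key 58: none >= 58, wrap to smallest pos 7 -> NC
Op 10: add ND@9 -> ring=[7:NC,9:ND]
Op 11: add NE@14 -> ring=[7:NC,9:ND,14:NE]
Op 12: route key 53: none >= 53, wrap to smallest pos 7 -> NC

Answer: NA NA NA NC NC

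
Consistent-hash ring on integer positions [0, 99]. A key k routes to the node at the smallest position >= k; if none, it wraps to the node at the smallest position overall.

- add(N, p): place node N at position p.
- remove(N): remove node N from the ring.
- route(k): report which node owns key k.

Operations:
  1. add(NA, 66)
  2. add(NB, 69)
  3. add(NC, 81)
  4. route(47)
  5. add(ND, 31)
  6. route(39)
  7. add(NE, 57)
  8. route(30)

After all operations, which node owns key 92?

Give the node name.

Op 1: add NA@66 -> ring=[66:NA]
Op 2: add NB@69 -> ring=[66:NA,69:NB]
Op 3: add NC@81 -> ring=[66:NA,69:NB,81:NC]
Op 4: route key 47: smallest pos >= 47 is 66 -> NA
Op 5: add ND@31 -> ring=[31:ND,66:NA,69:NB,81:NC]
Op 6: route key 39: smallest pos >= 39 is 66 -> NA
Op 7: add NE@57 -> ring=[31:ND,57:NE,66:NA,69:NB,81:NC]
Op 8: route key 30: smallest pos >= 30 is 31 -> ND
Final route key 92: none >= 92, wrap to smallest pos 31 -> ND

Answer: ND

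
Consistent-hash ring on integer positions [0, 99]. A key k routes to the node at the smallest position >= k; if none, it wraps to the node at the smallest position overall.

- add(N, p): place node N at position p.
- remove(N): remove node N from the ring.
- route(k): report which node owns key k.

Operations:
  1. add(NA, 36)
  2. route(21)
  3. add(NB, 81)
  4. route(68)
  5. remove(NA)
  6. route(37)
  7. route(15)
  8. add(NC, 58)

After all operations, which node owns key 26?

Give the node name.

Answer: NC

Derivation:
Op 1: add NA@36 -> ring=[36:NA]
Op 2: route key 21: smallest pos >= 21 is 36 -> NA
Op 3: add NB@81 -> ring=[36:NA,81:NB]
Op 4: route key 68: smallest pos >= 68 is 81 -> NB
Op 5: remove NA -> ring=[81:NB]
Op 6: route key 37: smallest pos >= 37 is 81 -> NB
Op 7: route key 15: smallest pos >= 15 is 81 -> NB
Op 8: add NC@58 -> ring=[58:NC,81:NB]
Final route key 26: smallest pos >= 26 is 58 -> NC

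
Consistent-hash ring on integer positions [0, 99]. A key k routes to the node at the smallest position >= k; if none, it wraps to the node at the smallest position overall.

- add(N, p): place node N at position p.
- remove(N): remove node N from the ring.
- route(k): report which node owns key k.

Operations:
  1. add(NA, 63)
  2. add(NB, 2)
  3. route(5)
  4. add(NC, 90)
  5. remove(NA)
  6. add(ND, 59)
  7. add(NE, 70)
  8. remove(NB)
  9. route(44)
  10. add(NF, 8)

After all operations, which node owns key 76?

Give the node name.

Op 1: add NA@63 -> ring=[63:NA]
Op 2: add NB@2 -> ring=[2:NB,63:NA]
Op 3: route key 5: smallest pos >= 5 is 63 -> NA
Op 4: add NC@90 -> ring=[2:NB,63:NA,90:NC]
Op 5: remove NA -> ring=[2:NB,90:NC]
Op 6: add ND@59 -> ring=[2:NB,59:ND,90:NC]
Op 7: add NE@70 -> ring=[2:NB,59:ND,70:NE,90:NC]
Op 8: remove NB -> ring=[59:ND,70:NE,90:NC]
Op 9: route key 44: smallest pos >= 44 is 59 -> ND
Op 10: add NF@8 -> ring=[8:NF,59:ND,70:NE,90:NC]
Final route key 76: smallest pos >= 76 is 90 -> NC

Answer: NC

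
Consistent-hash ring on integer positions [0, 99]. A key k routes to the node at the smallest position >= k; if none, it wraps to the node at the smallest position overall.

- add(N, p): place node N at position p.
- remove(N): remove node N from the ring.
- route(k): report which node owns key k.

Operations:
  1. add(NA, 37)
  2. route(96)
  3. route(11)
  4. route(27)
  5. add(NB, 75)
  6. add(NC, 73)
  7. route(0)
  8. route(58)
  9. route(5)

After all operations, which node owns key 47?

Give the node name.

Op 1: add NA@37 -> ring=[37:NA]
Op 2: route key 96: none >= 96, wrap to smallest pos 37 -> NA
Op 3: route key 11: smallest pos >= 11 is 37 -> NA
Op 4: route key 27: smallest pos >= 27 is 37 -> NA
Op 5: add NB@75 -> ring=[37:NA,75:NB]
Op 6: add NC@73 -> ring=[37:NA,73:NC,75:NB]
Op 7: route key 0: smallest pos >= 0 is 37 -> NA
Op 8: route key 58: smallest pos >= 58 is 73 -> NC
Op 9: route key 5: smallest pos >= 5 is 37 -> NA
Final route key 47: smallest pos >= 47 is 73 -> NC

Answer: NC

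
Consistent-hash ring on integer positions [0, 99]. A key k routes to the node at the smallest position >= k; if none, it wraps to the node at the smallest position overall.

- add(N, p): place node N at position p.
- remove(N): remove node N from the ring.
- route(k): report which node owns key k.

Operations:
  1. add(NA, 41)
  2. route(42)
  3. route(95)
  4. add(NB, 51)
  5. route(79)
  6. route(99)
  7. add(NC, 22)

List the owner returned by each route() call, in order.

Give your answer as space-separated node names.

Answer: NA NA NA NA

Derivation:
Op 1: add NA@41 -> ring=[41:NA]
Op 2: route key 42: none >= 42, wrap to smallest pos 41 -> NA
Op 3: route key 95: none >= 95, wrap to smallest pos 41 -> NA
Op 4: add NB@51 -> ring=[41:NA,51:NB]
Op 5: route key 79: none >= 79, wrap to smallest pos 41 -> NA
Op 6: route key 99: none >= 99, wrap to smallest pos 41 -> NA
Op 7: add NC@22 -> ring=[22:NC,41:NA,51:NB]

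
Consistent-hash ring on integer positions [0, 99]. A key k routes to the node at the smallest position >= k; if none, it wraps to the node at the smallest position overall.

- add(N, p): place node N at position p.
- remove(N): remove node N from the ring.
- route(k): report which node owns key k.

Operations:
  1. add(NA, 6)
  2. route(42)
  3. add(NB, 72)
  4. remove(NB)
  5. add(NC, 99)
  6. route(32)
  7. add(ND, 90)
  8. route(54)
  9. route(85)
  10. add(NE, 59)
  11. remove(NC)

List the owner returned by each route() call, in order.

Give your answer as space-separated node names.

Op 1: add NA@6 -> ring=[6:NA]
Op 2: route key 42: none >= 42, wrap to smallest pos 6 -> NA
Op 3: add NB@72 -> ring=[6:NA,72:NB]
Op 4: remove NB -> ring=[6:NA]
Op 5: add NC@99 -> ring=[6:NA,99:NC]
Op 6: route key 32: smallest pos >= 32 is 99 -> NC
Op 7: add ND@90 -> ring=[6:NA,90:ND,99:NC]
Op 8: route key 54: smallest pos >= 54 is 90 -> ND
Op 9: route key 85: smallest pos >= 85 is 90 -> ND
Op 10: add NE@59 -> ring=[6:NA,59:NE,90:ND,99:NC]
Op 11: remove NC -> ring=[6:NA,59:NE,90:ND]

Answer: NA NC ND ND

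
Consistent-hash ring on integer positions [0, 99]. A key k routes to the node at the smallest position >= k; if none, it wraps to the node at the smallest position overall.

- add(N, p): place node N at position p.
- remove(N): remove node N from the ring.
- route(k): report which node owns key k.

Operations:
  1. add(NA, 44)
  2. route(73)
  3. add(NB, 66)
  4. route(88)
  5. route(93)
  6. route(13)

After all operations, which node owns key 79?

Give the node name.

Op 1: add NA@44 -> ring=[44:NA]
Op 2: route key 73: none >= 73, wrap to smallest pos 44 -> NA
Op 3: add NB@66 -> ring=[44:NA,66:NB]
Op 4: route key 88: none >= 88, wrap to smallest pos 44 -> NA
Op 5: route key 93: none >= 93, wrap to smallest pos 44 -> NA
Op 6: route key 13: smallest pos >= 13 is 44 -> NA
Final route key 79: none >= 79, wrap to smallest pos 44 -> NA

Answer: NA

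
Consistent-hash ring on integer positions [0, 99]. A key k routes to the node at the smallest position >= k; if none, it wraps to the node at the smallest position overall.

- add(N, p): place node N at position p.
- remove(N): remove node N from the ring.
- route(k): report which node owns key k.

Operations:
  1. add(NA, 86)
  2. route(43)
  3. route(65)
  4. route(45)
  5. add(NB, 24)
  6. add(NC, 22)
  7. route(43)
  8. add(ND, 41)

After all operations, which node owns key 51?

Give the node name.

Answer: NA

Derivation:
Op 1: add NA@86 -> ring=[86:NA]
Op 2: route key 43: smallest pos >= 43 is 86 -> NA
Op 3: route key 65: smallest pos >= 65 is 86 -> NA
Op 4: route key 45: smallest pos >= 45 is 86 -> NA
Op 5: add NB@24 -> ring=[24:NB,86:NA]
Op 6: add NC@22 -> ring=[22:NC,24:NB,86:NA]
Op 7: route key 43: smallest pos >= 43 is 86 -> NA
Op 8: add ND@41 -> ring=[22:NC,24:NB,41:ND,86:NA]
Final route key 51: smallest pos >= 51 is 86 -> NA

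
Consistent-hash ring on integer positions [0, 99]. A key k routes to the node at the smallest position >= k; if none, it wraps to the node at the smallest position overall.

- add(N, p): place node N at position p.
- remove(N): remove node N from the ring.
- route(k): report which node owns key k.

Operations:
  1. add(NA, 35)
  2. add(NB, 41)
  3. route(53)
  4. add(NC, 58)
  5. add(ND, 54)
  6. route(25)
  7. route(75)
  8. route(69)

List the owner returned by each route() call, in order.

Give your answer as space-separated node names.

Op 1: add NA@35 -> ring=[35:NA]
Op 2: add NB@41 -> ring=[35:NA,41:NB]
Op 3: route key 53: none >= 53, wrap to smallest pos 35 -> NA
Op 4: add NC@58 -> ring=[35:NA,41:NB,58:NC]
Op 5: add ND@54 -> ring=[35:NA,41:NB,54:ND,58:NC]
Op 6: route key 25: smallest pos >= 25 is 35 -> NA
Op 7: route key 75: none >= 75, wrap to smallest pos 35 -> NA
Op 8: route key 69: none >= 69, wrap to smallest pos 35 -> NA

Answer: NA NA NA NA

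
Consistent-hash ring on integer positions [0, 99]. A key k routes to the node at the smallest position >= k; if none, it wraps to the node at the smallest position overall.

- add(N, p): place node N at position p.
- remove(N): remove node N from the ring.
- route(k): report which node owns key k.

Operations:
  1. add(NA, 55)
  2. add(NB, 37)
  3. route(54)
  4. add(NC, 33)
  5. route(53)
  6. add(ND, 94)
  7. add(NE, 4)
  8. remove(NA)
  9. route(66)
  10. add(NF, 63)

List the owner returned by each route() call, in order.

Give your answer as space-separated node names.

Answer: NA NA ND

Derivation:
Op 1: add NA@55 -> ring=[55:NA]
Op 2: add NB@37 -> ring=[37:NB,55:NA]
Op 3: route key 54: smallest pos >= 54 is 55 -> NA
Op 4: add NC@33 -> ring=[33:NC,37:NB,55:NA]
Op 5: route key 53: smallest pos >= 53 is 55 -> NA
Op 6: add ND@94 -> ring=[33:NC,37:NB,55:NA,94:ND]
Op 7: add NE@4 -> ring=[4:NE,33:NC,37:NB,55:NA,94:ND]
Op 8: remove NA -> ring=[4:NE,33:NC,37:NB,94:ND]
Op 9: route key 66: smallest pos >= 66 is 94 -> ND
Op 10: add NF@63 -> ring=[4:NE,33:NC,37:NB,63:NF,94:ND]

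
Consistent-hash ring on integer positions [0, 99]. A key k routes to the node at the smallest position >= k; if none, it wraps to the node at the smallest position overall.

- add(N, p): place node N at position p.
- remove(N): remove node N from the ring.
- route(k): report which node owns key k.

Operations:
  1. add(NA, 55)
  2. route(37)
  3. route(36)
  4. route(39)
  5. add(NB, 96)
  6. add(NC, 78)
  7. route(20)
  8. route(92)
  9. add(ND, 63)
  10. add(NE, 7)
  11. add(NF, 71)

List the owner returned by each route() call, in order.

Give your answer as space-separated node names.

Op 1: add NA@55 -> ring=[55:NA]
Op 2: route key 37: smallest pos >= 37 is 55 -> NA
Op 3: route key 36: smallest pos >= 36 is 55 -> NA
Op 4: route key 39: smallest pos >= 39 is 55 -> NA
Op 5: add NB@96 -> ring=[55:NA,96:NB]
Op 6: add NC@78 -> ring=[55:NA,78:NC,96:NB]
Op 7: route key 20: smallest pos >= 20 is 55 -> NA
Op 8: route key 92: smallest pos >= 92 is 96 -> NB
Op 9: add ND@63 -> ring=[55:NA,63:ND,78:NC,96:NB]
Op 10: add NE@7 -> ring=[7:NE,55:NA,63:ND,78:NC,96:NB]
Op 11: add NF@71 -> ring=[7:NE,55:NA,63:ND,71:NF,78:NC,96:NB]

Answer: NA NA NA NA NB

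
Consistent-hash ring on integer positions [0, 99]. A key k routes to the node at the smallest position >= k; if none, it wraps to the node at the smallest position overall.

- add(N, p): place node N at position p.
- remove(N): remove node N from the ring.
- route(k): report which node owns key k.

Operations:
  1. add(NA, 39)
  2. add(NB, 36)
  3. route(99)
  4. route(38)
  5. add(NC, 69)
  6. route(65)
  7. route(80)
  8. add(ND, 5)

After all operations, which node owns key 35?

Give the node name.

Op 1: add NA@39 -> ring=[39:NA]
Op 2: add NB@36 -> ring=[36:NB,39:NA]
Op 3: route key 99: none >= 99, wrap to smallest pos 36 -> NB
Op 4: route key 38: smallest pos >= 38 is 39 -> NA
Op 5: add NC@69 -> ring=[36:NB,39:NA,69:NC]
Op 6: route key 65: smallest pos >= 65 is 69 -> NC
Op 7: route key 80: none >= 80, wrap to smallest pos 36 -> NB
Op 8: add ND@5 -> ring=[5:ND,36:NB,39:NA,69:NC]
Final route key 35: smallest pos >= 35 is 36 -> NB

Answer: NB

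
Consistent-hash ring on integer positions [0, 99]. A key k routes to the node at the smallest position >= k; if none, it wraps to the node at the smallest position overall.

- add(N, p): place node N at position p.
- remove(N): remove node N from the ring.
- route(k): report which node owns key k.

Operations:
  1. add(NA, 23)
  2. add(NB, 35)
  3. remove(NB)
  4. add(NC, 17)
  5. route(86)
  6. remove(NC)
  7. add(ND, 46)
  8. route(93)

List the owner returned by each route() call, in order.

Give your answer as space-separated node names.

Answer: NC NA

Derivation:
Op 1: add NA@23 -> ring=[23:NA]
Op 2: add NB@35 -> ring=[23:NA,35:NB]
Op 3: remove NB -> ring=[23:NA]
Op 4: add NC@17 -> ring=[17:NC,23:NA]
Op 5: route key 86: none >= 86, wrap to smallest pos 17 -> NC
Op 6: remove NC -> ring=[23:NA]
Op 7: add ND@46 -> ring=[23:NA,46:ND]
Op 8: route key 93: none >= 93, wrap to smallest pos 23 -> NA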